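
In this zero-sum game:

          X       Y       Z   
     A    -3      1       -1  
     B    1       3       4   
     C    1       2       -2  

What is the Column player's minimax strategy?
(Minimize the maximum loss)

Column should play X, value = 1

Work:
Column player minimizes Row's maximum payoff:
Column X: max payoff to Row = 1
Column Y: max payoff to Row = 3
Column Z: max payoff to Row = 4
Minimum is 1, achieved by column X.
Minimax strategy: X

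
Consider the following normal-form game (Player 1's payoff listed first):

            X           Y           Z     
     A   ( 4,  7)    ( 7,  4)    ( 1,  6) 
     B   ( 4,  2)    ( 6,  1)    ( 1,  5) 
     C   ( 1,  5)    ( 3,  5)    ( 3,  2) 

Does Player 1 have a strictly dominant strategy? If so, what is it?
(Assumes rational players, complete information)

No strictly dominant strategy exists for Player 1

Work:
A strategy strictly dominates another if it gives a strictly higher payoff against every opponent action. Compare each pair of P1's strategies column-by-column:
  A vs B: [4 vs 4, 7 vs 6, 1 vs 1] → A does not strictly dominate B (column X: 4 ≤ 4)
  A vs C: [4 vs 1, 7 vs 3, 1 vs 3] → A does not strictly dominate C (column Z: 1 ≤ 3)
  B vs A: [4 vs 4, 6 vs 7, 1 vs 1] → B does not strictly dominate A (column X: 4 ≤ 4)
  B vs C: [4 vs 1, 6 vs 3, 1 vs 3] → B does not strictly dominate C (column Z: 1 ≤ 3)
  C vs A: [1 vs 4, 3 vs 7, 3 vs 1] → C does not strictly dominate A (column X: 1 ≤ 4)
  C vs B: [1 vs 4, 3 vs 6, 3 vs 1] → C does not strictly dominate B (column X: 1 ≤ 4)
No single strategy strictly dominates all others → no strictly dominant strategy.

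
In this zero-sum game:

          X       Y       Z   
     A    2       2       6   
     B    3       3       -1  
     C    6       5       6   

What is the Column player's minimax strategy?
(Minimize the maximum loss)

Column should play Y, value = 5

Work:
Column player minimizes Row's maximum payoff:
Column X: max payoff to Row = 6
Column Y: max payoff to Row = 5
Column Z: max payoff to Row = 6
Minimum is 5, achieved by column Y.
Minimax strategy: Y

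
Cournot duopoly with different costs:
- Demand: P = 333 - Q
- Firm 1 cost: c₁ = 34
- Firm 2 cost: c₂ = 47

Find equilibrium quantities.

q₁* = 104.0, q₂* = 91.0

Work:
Reaction: q₁ = (333 - 34 - q₂)/2
Reaction: q₂ = (333 - 47 - q₁)/2
Solve simultaneously:
q₁* = (333 - 2×34 + 47)/3 = 104.0
q₂* = (333 - 2×47 + 34)/3 = 91.0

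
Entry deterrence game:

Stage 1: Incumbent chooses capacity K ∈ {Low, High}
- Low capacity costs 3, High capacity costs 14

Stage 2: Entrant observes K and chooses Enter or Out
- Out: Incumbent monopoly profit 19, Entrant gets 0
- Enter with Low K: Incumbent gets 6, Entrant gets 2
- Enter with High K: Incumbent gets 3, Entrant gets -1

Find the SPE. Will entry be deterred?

SPE: (High, Enter|Low, Out|High); Entry deterred. Incumbent net profit = 5

Work:
After Low K: Entrant enters (2 > 0)
After High K: Entrant stays out (-1 < 0)
Incumbent: Low → 6−3=3, High → 19−14=5
Incumbent chooses High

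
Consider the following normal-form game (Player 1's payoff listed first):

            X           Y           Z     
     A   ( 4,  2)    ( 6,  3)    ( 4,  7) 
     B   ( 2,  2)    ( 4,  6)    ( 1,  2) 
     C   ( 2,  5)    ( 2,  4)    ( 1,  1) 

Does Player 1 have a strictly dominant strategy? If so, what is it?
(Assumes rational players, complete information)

Yes, Player 1's strictly dominant strategy is A

Work:
A strategy strictly dominates another if it gives a strictly higher payoff against every opponent action. Compare each pair of P1's strategies column-by-column:
  A vs B: [4 vs 2, 6 vs 4, 4 vs 1] → A strictly dominates B
  A vs C: [4 vs 2, 6 vs 2, 4 vs 1] → A strictly dominates C
  B vs A: [2 vs 4, 4 vs 6, 1 vs 4] → B does not strictly dominate A (column X: 2 ≤ 4)
  B vs C: [2 vs 2, 4 vs 2, 1 vs 1] → B does not strictly dominate C (column X: 2 ≤ 2)
  C vs A: [2 vs 4, 2 vs 6, 1 vs 4] → C does not strictly dominate A (column X: 2 ≤ 4)
  C vs B: [2 vs 2, 2 vs 4, 1 vs 1] → C does not strictly dominate B (column X: 2 ≤ 2)
A strictly dominates every other strategy → strictly dominant.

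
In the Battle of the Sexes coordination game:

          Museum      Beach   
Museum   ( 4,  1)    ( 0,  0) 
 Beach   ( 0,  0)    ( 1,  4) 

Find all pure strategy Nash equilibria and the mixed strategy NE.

Pure NE: (Museum, Museum) and (Beach, Beach); Mixed NE: p = 0.8, q = 0.2

Work:
Check pure NE:
(Museum, Museum): (4, 1) - no unilateral deviation beneficial
(Beach, Beach): (1, 4) - no unilateral deviation beneficial
Mixed NE: P1 plays Museum with p = 0.8, P2 plays Museum with q = 0.2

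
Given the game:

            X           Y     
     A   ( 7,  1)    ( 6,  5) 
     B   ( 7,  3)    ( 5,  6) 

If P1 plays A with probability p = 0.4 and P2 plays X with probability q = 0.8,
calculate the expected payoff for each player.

E[P1] = 6.68, E[P2] = 2.88

Work:
E[P1] = p·q·π₁(A,X) + p·(1-q)·π₁(A,Y) + (1-p)·q·π₁(B,X) + (1-p)·(1-q)·π₁(B,Y)
= 0.4·0.8·7 + 0.4·0.2·6 + 0.6·0.8·7 + 0.6·0.2·5
= 6.68

E[P2] = 2.88 (similar calculation)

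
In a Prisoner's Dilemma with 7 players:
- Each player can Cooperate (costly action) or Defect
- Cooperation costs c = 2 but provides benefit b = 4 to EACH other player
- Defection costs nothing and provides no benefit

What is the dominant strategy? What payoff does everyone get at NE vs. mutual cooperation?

Dominant: Defect; NE payoff = 0; Coop payoff = 22

Work:
Defect dominates (saves cost c = 2, benefit to others is external)
NE: All defect → everyone gets 0
If all cooperate: each receives (6)×4 - 2 = 22
Social dilemma: 22 > 0 but NE gives 0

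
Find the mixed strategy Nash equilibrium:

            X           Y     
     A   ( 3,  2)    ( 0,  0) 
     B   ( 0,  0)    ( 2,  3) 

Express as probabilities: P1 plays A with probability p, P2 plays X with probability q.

p = 0.6, q = 0.4

Work:
Find probabilities that make opponent indifferent:
P2 chooses q to make P1 indifferent between A and B
P1 chooses p to make P2 indifferent between X and Y
Mixed NE: P1 plays (A: 0.6, B: 0.4), P2 plays (X: 0.4, Y: 0.6)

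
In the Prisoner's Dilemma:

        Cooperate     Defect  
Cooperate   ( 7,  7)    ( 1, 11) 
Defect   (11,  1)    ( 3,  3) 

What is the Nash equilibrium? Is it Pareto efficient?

(Defect, Defect) is NE; not Pareto efficient

Work:
Defect dominates Cooperate for both players:
If P2 cooperates: Defect (11) > Cooperate (7)
If P2 defects: Defect (3) > Cooperate (1)
NE: (Defect, Defect) with payoff (3, 3)
But (Cooperate, Cooperate) = (7, 7) Pareto dominates (3, 3)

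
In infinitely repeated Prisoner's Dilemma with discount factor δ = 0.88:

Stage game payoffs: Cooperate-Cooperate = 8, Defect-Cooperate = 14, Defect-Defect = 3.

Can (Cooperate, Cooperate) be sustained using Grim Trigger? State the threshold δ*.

δ* = 0.5455; since δ = 0.88 ≥ 0.5455, cooperation can be sustained

Work:
For Grim Trigger:
Cooperate forever: 8/(1-δ)
Defect then punished: 14 + 3·δ/(1-δ)
Need: 8/(1-δ) ≥ 14 + 3·δ/(1-δ)
Solving: δ ≥ (T-R)/(T-P) = (14-8)/(14-3) = 0.5455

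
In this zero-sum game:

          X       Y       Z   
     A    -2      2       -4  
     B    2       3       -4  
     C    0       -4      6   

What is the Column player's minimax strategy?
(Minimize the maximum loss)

Column should play X, value = 2

Work:
Column player minimizes Row's maximum payoff:
Column X: max payoff to Row = 2
Column Y: max payoff to Row = 3
Column Z: max payoff to Row = 6
Minimum is 2, achieved by column X.
Minimax strategy: X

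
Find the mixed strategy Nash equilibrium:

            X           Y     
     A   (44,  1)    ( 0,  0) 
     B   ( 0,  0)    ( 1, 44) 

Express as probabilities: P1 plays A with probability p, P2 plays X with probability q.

p = 0.9778, q = 0.0222

Work:
Find probabilities that make opponent indifferent:
P2 chooses q to make P1 indifferent between A and B
P1 chooses p to make P2 indifferent between X and Y
Mixed NE: P1 plays (A: 0.9778, B: 0.0222), P2 plays (X: 0.0222, Y: 0.9778)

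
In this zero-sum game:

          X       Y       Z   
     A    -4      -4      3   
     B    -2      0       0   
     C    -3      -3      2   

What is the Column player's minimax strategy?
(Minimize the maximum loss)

Column should play X, value = -2

Work:
Column player minimizes Row's maximum payoff:
Column X: max payoff to Row = -2
Column Y: max payoff to Row = 0
Column Z: max payoff to Row = 3
Minimum is -2, achieved by column X.
Minimax strategy: X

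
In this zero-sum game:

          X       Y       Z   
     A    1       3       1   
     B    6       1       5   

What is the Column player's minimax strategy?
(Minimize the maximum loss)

Column should play Y, value = 3

Work:
Column player minimizes Row's maximum payoff:
Column X: max payoff to Row = 6
Column Y: max payoff to Row = 3
Column Z: max payoff to Row = 5
Minimum is 3, achieved by column Y.
Minimax strategy: Y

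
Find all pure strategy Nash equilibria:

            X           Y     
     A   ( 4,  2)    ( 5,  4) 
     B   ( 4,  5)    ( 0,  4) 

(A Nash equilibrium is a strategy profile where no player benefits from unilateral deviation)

Nash equilibrium: (A, Y), (B, X)

Work:
Best responses:
  P1 vs X: payoffs [4, 4] → best response A/B (payoff 4)
  P1 vs Y: payoffs [5, 0] → best response A (payoff 5)
  P2 vs A: payoffs [2, 4] → best response Y (payoff 4)
  P2 vs B: payoffs [5, 4] → best response X (payoff 5)
Mutual best responses: (A,Y), (B,X) → Nash equilibria.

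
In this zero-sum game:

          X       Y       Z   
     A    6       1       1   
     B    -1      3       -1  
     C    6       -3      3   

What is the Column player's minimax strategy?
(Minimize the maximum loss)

Column should play Y or Z (all achieve the minimum), value = 3

Work:
Column player minimizes Row's maximum payoff:
Column X: max payoff to Row = 6
Column Y: max payoff to Row = 3
Column Z: max payoff to Row = 3
Minimum is 3, achieved by columns Y, Z (tied).
Each of Y or Z is a minimax strategy.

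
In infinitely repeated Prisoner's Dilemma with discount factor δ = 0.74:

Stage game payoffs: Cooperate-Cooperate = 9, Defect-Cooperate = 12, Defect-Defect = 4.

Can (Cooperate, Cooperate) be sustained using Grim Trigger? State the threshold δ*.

δ* = 0.375; since δ = 0.74 ≥ 0.375, cooperation can be sustained

Work:
For Grim Trigger:
Cooperate forever: 9/(1-δ)
Defect then punished: 12 + 4·δ/(1-δ)
Need: 9/(1-δ) ≥ 12 + 4·δ/(1-δ)
Solving: δ ≥ (T-R)/(T-P) = (12-9)/(12-4) = 0.375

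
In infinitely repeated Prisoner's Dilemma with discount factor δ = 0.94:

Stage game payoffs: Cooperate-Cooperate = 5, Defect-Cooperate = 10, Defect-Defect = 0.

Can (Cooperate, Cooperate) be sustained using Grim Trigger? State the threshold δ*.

δ* = 0.5; since δ = 0.94 ≥ 0.5, cooperation can be sustained

Work:
For Grim Trigger:
Cooperate forever: 5/(1-δ)
Defect then punished: 10 + 0·δ/(1-δ)
Need: 5/(1-δ) ≥ 10 + 0·δ/(1-δ)
Solving: δ ≥ (T-R)/(T-P) = (10-5)/(10-0) = 0.5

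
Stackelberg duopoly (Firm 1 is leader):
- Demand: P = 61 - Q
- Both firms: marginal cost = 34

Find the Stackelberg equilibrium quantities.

q₁* (leader) = 13.5, q₂* (follower) = 6.75

Work:
Follower's reaction: q₂ = (a - c - q₁)/2
Leader substitutes: π₁ = q₁·(a - q₁ - (a-c-q₁)/2 - c)
FOC: q₁* = (61 - 34)/2 = 13.50
Then: q₂* = (61 - 34 - 13.5)/2 = 6.75
Leader has first-mover advantage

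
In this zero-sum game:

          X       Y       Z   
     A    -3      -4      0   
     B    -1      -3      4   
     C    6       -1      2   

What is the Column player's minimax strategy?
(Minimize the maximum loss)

Column should play Y, value = -1

Work:
Column player minimizes Row's maximum payoff:
Column X: max payoff to Row = 6
Column Y: max payoff to Row = -1
Column Z: max payoff to Row = 4
Minimum is -1, achieved by column Y.
Minimax strategy: Y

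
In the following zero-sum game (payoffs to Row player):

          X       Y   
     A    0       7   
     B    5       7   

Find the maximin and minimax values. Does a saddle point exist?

Maximin = 5, Minimax = 5, Saddle: True

Work:
Row minimums: [0, 5] → maximin = 5
Column maximums: [5, 7] → minimax = 5
Saddle point exists! Game value = 5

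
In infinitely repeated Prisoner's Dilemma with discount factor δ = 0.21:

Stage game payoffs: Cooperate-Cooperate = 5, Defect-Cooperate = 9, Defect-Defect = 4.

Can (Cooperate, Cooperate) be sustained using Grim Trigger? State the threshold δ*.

δ* = 0.8; since δ = 0.21 < 0.8, cooperation cannot be sustained

Work:
For Grim Trigger:
Cooperate forever: 5/(1-δ)
Defect then punished: 9 + 4·δ/(1-δ)
Need: 5/(1-δ) ≥ 9 + 4·δ/(1-δ)
Solving: δ ≥ (T-R)/(T-P) = (9-5)/(9-4) = 0.8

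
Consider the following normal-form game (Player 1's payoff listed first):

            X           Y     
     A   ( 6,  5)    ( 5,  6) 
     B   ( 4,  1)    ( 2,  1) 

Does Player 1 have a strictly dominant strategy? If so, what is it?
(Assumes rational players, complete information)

Yes, Player 1's strictly dominant strategy is A

Work:
A strategy strictly dominates another if it gives a strictly higher payoff against every opponent action. Compare each pair of P1's strategies column-by-column:
  A vs B: [6 vs 4, 5 vs 2] → A strictly dominates B
  B vs A: [4 vs 6, 2 vs 5] → B does not strictly dominate A (column X: 4 ≤ 6)
A strictly dominates every other strategy → strictly dominant.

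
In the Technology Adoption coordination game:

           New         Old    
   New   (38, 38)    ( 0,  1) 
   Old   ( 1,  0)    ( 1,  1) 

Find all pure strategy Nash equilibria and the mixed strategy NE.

Pure NE: (New, New) and (Old, Old); Mixed NE: p = 0.0263, q = 0.0263

Work:
Check pure NE:
(New, New): (38, 38) - no unilateral deviation beneficial
(Old, Old): (1, 1) - no unilateral deviation beneficial
Mixed NE: P1 plays New with p = 0.0263, P2 plays New with q = 0.0263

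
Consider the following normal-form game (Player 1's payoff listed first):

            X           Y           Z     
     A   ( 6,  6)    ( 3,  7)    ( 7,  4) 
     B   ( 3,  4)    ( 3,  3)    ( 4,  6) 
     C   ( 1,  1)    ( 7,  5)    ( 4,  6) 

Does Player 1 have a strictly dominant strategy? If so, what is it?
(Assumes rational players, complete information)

No strictly dominant strategy exists for Player 1

Work:
A strategy strictly dominates another if it gives a strictly higher payoff against every opponent action. Compare each pair of P1's strategies column-by-column:
  A vs B: [6 vs 3, 3 vs 3, 7 vs 4] → A does not strictly dominate B (column Y: 3 ≤ 3)
  A vs C: [6 vs 1, 3 vs 7, 7 vs 4] → A does not strictly dominate C (column Y: 3 ≤ 7)
  B vs A: [3 vs 6, 3 vs 3, 4 vs 7] → B does not strictly dominate A (column X: 3 ≤ 6)
  B vs C: [3 vs 1, 3 vs 7, 4 vs 4] → B does not strictly dominate C (column Y: 3 ≤ 7)
  C vs A: [1 vs 6, 7 vs 3, 4 vs 7] → C does not strictly dominate A (column X: 1 ≤ 6)
  C vs B: [1 vs 3, 7 vs 3, 4 vs 4] → C does not strictly dominate B (column X: 1 ≤ 3)
No single strategy strictly dominates all others → no strictly dominant strategy.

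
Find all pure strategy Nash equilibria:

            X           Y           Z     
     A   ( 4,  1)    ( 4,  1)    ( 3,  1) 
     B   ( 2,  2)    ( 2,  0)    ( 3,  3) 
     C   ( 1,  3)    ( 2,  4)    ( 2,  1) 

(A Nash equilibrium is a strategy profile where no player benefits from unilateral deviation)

Nash equilibrium: (A, X), (A, Y), (A, Z), (B, Z)

Work:
Best responses:
  P1 vs X: payoffs [4, 2, 1] → best response A (payoff 4)
  P1 vs Y: payoffs [4, 2, 2] → best response A (payoff 4)
  P1 vs Z: payoffs [3, 3, 2] → best response A/B (payoff 3)
  P2 vs A: payoffs [1, 1, 1] → best response X/Y/Z (payoff 1)
  P2 vs B: payoffs [2, 0, 3] → best response Z (payoff 3)
  P2 vs C: payoffs [3, 4, 1] → best response Y (payoff 4)
Mutual best responses: (A,X), (A,Y), (A,Z), (B,Z) → Nash equilibria.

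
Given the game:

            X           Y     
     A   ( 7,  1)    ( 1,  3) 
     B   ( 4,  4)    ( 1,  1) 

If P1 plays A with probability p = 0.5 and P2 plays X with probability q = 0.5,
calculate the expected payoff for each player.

E[P1] = 3.25, E[P2] = 2.25

Work:
E[P1] = p·q·π₁(A,X) + p·(1-q)·π₁(A,Y) + (1-p)·q·π₁(B,X) + (1-p)·(1-q)·π₁(B,Y)
= 0.5·0.5·7 + 0.5·0.5·1 + 0.5·0.5·4 + 0.5·0.5·1
= 3.25

E[P2] = 2.25 (similar calculation)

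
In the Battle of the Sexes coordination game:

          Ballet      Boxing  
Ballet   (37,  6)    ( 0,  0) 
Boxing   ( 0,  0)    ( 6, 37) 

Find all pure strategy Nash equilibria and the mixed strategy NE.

Pure NE: (Ballet, Ballet) and (Boxing, Boxing); Mixed NE: p = 0.8605, q = 0.1395

Work:
Check pure NE:
(Ballet, Ballet): (37, 6) - no unilateral deviation beneficial
(Boxing, Boxing): (6, 37) - no unilateral deviation beneficial
Mixed NE: P1 plays Ballet with p = 0.8605, P2 plays Ballet with q = 0.1395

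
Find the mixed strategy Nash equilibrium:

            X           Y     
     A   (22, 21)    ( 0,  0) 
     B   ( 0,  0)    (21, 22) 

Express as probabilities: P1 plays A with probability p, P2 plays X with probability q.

p = 0.5116, q = 0.4884

Work:
Find probabilities that make opponent indifferent:
P2 chooses q to make P1 indifferent between A and B
P1 chooses p to make P2 indifferent between X and Y
Mixed NE: P1 plays (A: 0.5116, B: 0.4884), P2 plays (X: 0.4884, Y: 0.5116)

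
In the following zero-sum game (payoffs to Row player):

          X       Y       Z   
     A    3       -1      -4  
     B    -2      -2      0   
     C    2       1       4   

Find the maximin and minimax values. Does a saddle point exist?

Maximin = 1, Minimax = 1, Saddle: True

Work:
Row minimums: [-4, -2, 1] → maximin = 1
Column maximums: [3, 1, 4] → minimax = 1
Saddle point exists! Game value = 1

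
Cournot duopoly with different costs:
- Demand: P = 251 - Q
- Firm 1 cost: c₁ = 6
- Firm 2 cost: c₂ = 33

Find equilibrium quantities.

q₁* = 90.67, q₂* = 63.67

Work:
Reaction: q₁ = (251 - 6 - q₂)/2
Reaction: q₂ = (251 - 33 - q₁)/2
Solve simultaneously:
q₁* = (251 - 2×6 + 33)/3 = 90.67
q₂* = (251 - 2×33 + 6)/3 = 63.67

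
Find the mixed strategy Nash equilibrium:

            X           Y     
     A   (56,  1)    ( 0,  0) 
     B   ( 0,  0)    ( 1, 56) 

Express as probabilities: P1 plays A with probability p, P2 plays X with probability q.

p = 0.9825, q = 0.0175

Work:
Find probabilities that make opponent indifferent:
P2 chooses q to make P1 indifferent between A and B
P1 chooses p to make P2 indifferent between X and Y
Mixed NE: P1 plays (A: 0.9825, B: 0.0175), P2 plays (X: 0.0175, Y: 0.9825)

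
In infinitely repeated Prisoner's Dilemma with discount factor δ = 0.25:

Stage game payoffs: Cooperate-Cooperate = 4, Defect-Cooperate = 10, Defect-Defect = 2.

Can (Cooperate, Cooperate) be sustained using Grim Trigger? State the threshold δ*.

δ* = 0.75; since δ = 0.25 < 0.75, cooperation cannot be sustained

Work:
For Grim Trigger:
Cooperate forever: 4/(1-δ)
Defect then punished: 10 + 2·δ/(1-δ)
Need: 4/(1-δ) ≥ 10 + 2·δ/(1-δ)
Solving: δ ≥ (T-R)/(T-P) = (10-4)/(10-2) = 0.75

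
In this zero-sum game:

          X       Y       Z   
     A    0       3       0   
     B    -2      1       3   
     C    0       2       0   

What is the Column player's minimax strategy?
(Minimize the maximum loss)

Column should play X, value = 0

Work:
Column player minimizes Row's maximum payoff:
Column X: max payoff to Row = 0
Column Y: max payoff to Row = 3
Column Z: max payoff to Row = 3
Minimum is 0, achieved by column X.
Minimax strategy: X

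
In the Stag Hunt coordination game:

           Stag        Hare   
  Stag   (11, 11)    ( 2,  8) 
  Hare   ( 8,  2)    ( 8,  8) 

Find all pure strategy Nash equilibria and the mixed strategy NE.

Pure NE: (Stag, Stag) and (Hare, Hare); Mixed NE: p = 0.6667, q = 0.6667

Work:
Check pure NE:
(Stag, Stag): (11, 11) - no unilateral deviation beneficial
(Hare, Hare): (8, 8) - no unilateral deviation beneficial
Mixed NE: P1 plays Stag with p = 0.6667, P2 plays Stag with q = 0.6667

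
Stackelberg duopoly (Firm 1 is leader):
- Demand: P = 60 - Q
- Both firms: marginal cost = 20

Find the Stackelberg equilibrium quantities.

q₁* (leader) = 20.0, q₂* (follower) = 10.0

Work:
Follower's reaction: q₂ = (a - c - q₁)/2
Leader substitutes: π₁ = q₁·(a - q₁ - (a-c-q₁)/2 - c)
FOC: q₁* = (60 - 20)/2 = 20.00
Then: q₂* = (60 - 20 - 20.0)/2 = 10.00
Leader has first-mover advantage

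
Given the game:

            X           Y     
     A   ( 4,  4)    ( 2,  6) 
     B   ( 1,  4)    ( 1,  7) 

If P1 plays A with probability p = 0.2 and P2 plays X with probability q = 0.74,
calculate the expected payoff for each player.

E[P1] = 1.496, E[P2] = 4.728

Work:
E[P1] = p·q·π₁(A,X) + p·(1-q)·π₁(A,Y) + (1-p)·q·π₁(B,X) + (1-p)·(1-q)·π₁(B,Y)
= 0.2·0.74·4 + 0.2·0.26·2 + 0.8·0.74·1 + 0.8·0.26·1
= 1.496

E[P2] = 4.728 (similar calculation)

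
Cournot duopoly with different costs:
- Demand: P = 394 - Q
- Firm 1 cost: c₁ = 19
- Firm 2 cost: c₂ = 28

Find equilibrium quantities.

q₁* = 128.0, q₂* = 119.0

Work:
Reaction: q₁ = (394 - 19 - q₂)/2
Reaction: q₂ = (394 - 28 - q₁)/2
Solve simultaneously:
q₁* = (394 - 2×19 + 28)/3 = 128.0
q₂* = (394 - 2×28 + 19)/3 = 119.0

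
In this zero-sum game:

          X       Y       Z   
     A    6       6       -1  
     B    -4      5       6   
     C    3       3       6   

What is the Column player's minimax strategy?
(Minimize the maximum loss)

Column should play X or Y or Z (all achieve the minimum), value = 6

Work:
Column player minimizes Row's maximum payoff:
Column X: max payoff to Row = 6
Column Y: max payoff to Row = 6
Column Z: max payoff to Row = 6
Minimum is 6, achieved by columns X, Y, Z (tied).
Each of X or Y or Z is a minimax strategy.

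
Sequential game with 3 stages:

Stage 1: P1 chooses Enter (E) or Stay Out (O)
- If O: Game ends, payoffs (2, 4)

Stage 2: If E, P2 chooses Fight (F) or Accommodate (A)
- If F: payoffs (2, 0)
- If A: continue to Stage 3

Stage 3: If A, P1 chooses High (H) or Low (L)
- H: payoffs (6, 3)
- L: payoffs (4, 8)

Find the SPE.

SPE: (E, A, H); Outcome (6, 3)

Work:
Stage 3: P1 chooses H (6 vs 4)
Stage 2: P2: F->0, A->3 (anticipating H). Choose A
Stage 1: P1: O->2, E->6 (anticipating A, H). Choose E
SPE path: E -> A -> H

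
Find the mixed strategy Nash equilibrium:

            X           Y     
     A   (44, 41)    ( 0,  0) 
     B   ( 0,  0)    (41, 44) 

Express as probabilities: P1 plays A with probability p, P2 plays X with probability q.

p = 0.5176, q = 0.4824

Work:
Find probabilities that make opponent indifferent:
P2 chooses q to make P1 indifferent between A and B
P1 chooses p to make P2 indifferent between X and Y
Mixed NE: P1 plays (A: 0.5176, B: 0.4824), P2 plays (X: 0.4824, Y: 0.5176)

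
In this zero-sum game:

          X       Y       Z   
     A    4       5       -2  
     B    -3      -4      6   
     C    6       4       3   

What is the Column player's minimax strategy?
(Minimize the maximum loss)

Column should play Y, value = 5

Work:
Column player minimizes Row's maximum payoff:
Column X: max payoff to Row = 6
Column Y: max payoff to Row = 5
Column Z: max payoff to Row = 6
Minimum is 5, achieved by column Y.
Minimax strategy: Y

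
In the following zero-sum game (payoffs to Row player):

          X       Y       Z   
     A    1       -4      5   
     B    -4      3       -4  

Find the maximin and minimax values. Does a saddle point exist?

Maximin = -4, Minimax = 1, Saddle: False

Work:
Row minimums: [-4, -4] → maximin = -4
Column maximums: [1, 3, 5] → minimax = 1
No saddle point (maximin ≠ minimax). Mixed strategy needed.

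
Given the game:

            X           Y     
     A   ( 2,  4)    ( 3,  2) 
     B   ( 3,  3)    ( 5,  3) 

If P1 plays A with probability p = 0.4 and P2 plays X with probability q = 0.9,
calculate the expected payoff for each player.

E[P1] = 2.76, E[P2] = 3.32

Work:
E[P1] = p·q·π₁(A,X) + p·(1-q)·π₁(A,Y) + (1-p)·q·π₁(B,X) + (1-p)·(1-q)·π₁(B,Y)
= 0.4·0.9·2 + 0.4·0.1·3 + 0.6·0.9·3 + 0.6·0.1·5
= 2.76

E[P2] = 3.32 (similar calculation)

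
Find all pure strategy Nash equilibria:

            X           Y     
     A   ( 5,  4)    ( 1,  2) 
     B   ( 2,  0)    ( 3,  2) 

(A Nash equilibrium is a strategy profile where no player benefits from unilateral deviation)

Nash equilibrium: (A, X), (B, Y)

Work:
Best responses:
  P1 vs X: payoffs [5, 2] → best response A (payoff 5)
  P1 vs Y: payoffs [1, 3] → best response B (payoff 3)
  P2 vs A: payoffs [4, 2] → best response X (payoff 4)
  P2 vs B: payoffs [0, 2] → best response Y (payoff 2)
Mutual best responses: (A,X), (B,Y) → Nash equilibria.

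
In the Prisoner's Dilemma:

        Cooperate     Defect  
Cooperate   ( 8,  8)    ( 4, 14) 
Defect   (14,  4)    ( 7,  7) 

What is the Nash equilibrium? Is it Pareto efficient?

(Defect, Defect) is NE; not Pareto efficient

Work:
Defect dominates Cooperate for both players:
If P2 cooperates: Defect (14) > Cooperate (8)
If P2 defects: Defect (7) > Cooperate (4)
NE: (Defect, Defect) with payoff (7, 7)
But (Cooperate, Cooperate) = (8, 8) Pareto dominates (7, 7)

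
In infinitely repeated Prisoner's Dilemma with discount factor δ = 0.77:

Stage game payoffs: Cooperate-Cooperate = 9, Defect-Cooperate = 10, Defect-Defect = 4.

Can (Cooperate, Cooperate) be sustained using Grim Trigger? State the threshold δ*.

δ* = 0.1667; since δ = 0.77 ≥ 0.1667, cooperation can be sustained

Work:
For Grim Trigger:
Cooperate forever: 9/(1-δ)
Defect then punished: 10 + 4·δ/(1-δ)
Need: 9/(1-δ) ≥ 10 + 4·δ/(1-δ)
Solving: δ ≥ (T-R)/(T-P) = (10-9)/(10-4) = 0.1667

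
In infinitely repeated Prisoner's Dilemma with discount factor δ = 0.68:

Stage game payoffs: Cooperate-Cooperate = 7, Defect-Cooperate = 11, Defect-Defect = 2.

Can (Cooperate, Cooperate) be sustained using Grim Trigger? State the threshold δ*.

δ* = 0.4444; since δ = 0.68 ≥ 0.4444, cooperation can be sustained

Work:
For Grim Trigger:
Cooperate forever: 7/(1-δ)
Defect then punished: 11 + 2·δ/(1-δ)
Need: 7/(1-δ) ≥ 11 + 2·δ/(1-δ)
Solving: δ ≥ (T-R)/(T-P) = (11-7)/(11-2) = 0.4444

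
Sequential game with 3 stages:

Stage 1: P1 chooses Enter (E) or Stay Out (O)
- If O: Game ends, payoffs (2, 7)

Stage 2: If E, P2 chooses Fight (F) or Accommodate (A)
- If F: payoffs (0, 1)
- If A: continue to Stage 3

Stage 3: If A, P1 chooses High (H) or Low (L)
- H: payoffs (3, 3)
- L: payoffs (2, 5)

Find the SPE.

SPE: (E, A, H); Outcome (3, 3)

Work:
Stage 3: P1 chooses H (3 vs 2)
Stage 2: P2: F->1, A->3 (anticipating H). Choose A
Stage 1: P1: O->2, E->3 (anticipating A, H). Choose E
SPE path: E -> A -> H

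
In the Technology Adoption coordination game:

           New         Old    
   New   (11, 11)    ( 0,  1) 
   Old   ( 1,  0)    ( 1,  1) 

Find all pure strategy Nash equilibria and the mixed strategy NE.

Pure NE: (New, New) and (Old, Old); Mixed NE: p = 0.0909, q = 0.0909

Work:
Check pure NE:
(New, New): (11, 11) - no unilateral deviation beneficial
(Old, Old): (1, 1) - no unilateral deviation beneficial
Mixed NE: P1 plays New with p = 0.0909, P2 plays New with q = 0.0909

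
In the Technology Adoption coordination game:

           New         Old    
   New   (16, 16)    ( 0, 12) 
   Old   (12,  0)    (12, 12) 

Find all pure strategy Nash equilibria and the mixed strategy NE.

Pure NE: (New, New) and (Old, Old); Mixed NE: p = 0.75, q = 0.75

Work:
Check pure NE:
(New, New): (16, 16) - no unilateral deviation beneficial
(Old, Old): (12, 12) - no unilateral deviation beneficial
Mixed NE: P1 plays New with p = 0.75, P2 plays New with q = 0.75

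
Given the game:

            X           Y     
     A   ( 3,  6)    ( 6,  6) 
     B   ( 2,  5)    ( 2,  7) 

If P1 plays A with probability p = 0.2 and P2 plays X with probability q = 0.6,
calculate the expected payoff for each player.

E[P1] = 2.44, E[P2] = 5.84

Work:
E[P1] = p·q·π₁(A,X) + p·(1-q)·π₁(A,Y) + (1-p)·q·π₁(B,X) + (1-p)·(1-q)·π₁(B,Y)
= 0.2·0.6·3 + 0.2·0.4·6 + 0.8·0.6·2 + 0.8·0.4·2
= 2.44

E[P2] = 5.84 (similar calculation)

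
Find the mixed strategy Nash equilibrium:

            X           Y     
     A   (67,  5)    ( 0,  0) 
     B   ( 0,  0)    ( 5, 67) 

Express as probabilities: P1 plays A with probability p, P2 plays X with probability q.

p = 0.9306, q = 0.0694

Work:
Find probabilities that make opponent indifferent:
P2 chooses q to make P1 indifferent between A and B
P1 chooses p to make P2 indifferent between X and Y
Mixed NE: P1 plays (A: 0.9306, B: 0.0694), P2 plays (X: 0.0694, Y: 0.9306)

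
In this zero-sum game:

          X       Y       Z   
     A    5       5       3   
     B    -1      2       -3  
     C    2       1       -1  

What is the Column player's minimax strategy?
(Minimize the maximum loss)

Column should play Z, value = 3

Work:
Column player minimizes Row's maximum payoff:
Column X: max payoff to Row = 5
Column Y: max payoff to Row = 5
Column Z: max payoff to Row = 3
Minimum is 3, achieved by column Z.
Minimax strategy: Z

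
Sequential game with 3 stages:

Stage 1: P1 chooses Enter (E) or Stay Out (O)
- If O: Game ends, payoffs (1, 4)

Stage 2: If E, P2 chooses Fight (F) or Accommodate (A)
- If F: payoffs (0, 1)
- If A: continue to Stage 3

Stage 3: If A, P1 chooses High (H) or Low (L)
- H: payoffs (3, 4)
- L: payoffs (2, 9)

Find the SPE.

SPE: (E, A, H); Outcome (3, 4)

Work:
Stage 3: P1 chooses H (3 vs 2)
Stage 2: P2: F->1, A->4 (anticipating H). Choose A
Stage 1: P1: O->1, E->3 (anticipating A, H). Choose E
SPE path: E -> A -> H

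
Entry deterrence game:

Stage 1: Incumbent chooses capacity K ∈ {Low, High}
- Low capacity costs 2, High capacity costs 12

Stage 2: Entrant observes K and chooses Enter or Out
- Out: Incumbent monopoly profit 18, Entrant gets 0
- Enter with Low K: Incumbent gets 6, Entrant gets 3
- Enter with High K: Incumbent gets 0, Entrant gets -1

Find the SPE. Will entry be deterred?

SPE: (High, Enter|Low, Out|High); Entry deterred. Incumbent net profit = 6

Work:
After Low K: Entrant enters (3 > 0)
After High K: Entrant stays out (-1 < 0)
Incumbent: Low → 6−2=4, High → 18−12=6
Incumbent chooses High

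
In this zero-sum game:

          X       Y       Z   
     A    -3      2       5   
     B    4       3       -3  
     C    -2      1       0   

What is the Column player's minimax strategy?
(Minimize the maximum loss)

Column should play Y, value = 3

Work:
Column player minimizes Row's maximum payoff:
Column X: max payoff to Row = 4
Column Y: max payoff to Row = 3
Column Z: max payoff to Row = 5
Minimum is 3, achieved by column Y.
Minimax strategy: Y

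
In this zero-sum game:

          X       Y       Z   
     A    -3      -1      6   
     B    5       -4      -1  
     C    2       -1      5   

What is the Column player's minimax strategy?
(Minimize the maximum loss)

Column should play Y, value = -1

Work:
Column player minimizes Row's maximum payoff:
Column X: max payoff to Row = 5
Column Y: max payoff to Row = -1
Column Z: max payoff to Row = 6
Minimum is -1, achieved by column Y.
Minimax strategy: Y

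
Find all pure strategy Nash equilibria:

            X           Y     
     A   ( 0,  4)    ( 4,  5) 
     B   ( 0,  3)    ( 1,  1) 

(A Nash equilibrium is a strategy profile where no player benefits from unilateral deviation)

Nash equilibrium: (A, Y), (B, X)

Work:
Best responses:
  P1 vs X: payoffs [0, 0] → best response A/B (payoff 0)
  P1 vs Y: payoffs [4, 1] → best response A (payoff 4)
  P2 vs A: payoffs [4, 5] → best response Y (payoff 5)
  P2 vs B: payoffs [3, 1] → best response X (payoff 3)
Mutual best responses: (A,Y), (B,X) → Nash equilibria.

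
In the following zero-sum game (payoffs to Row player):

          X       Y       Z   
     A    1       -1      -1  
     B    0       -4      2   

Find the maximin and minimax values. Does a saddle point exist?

Maximin = -1, Minimax = -1, Saddle: True

Work:
Row minimums: [-1, -4] → maximin = -1
Column maximums: [1, -1, 2] → minimax = -1
Saddle point exists! Game value = -1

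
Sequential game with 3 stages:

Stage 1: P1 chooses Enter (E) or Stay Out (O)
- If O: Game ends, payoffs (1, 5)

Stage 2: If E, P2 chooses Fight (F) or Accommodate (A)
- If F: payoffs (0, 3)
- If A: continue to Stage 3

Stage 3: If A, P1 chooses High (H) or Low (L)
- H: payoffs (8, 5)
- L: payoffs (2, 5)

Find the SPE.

SPE: (E, A, H); Outcome (8, 5)

Work:
Stage 3: P1 chooses H (8 vs 2)
Stage 2: P2: F->3, A->5 (anticipating H). Choose A
Stage 1: P1: O->1, E->8 (anticipating A, H). Choose E
SPE path: E -> A -> H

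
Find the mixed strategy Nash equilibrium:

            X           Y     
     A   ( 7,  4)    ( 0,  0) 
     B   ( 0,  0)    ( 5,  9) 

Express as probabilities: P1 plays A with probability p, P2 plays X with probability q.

p = 0.6923, q = 0.4167

Work:
Find probabilities that make opponent indifferent:
P2 chooses q to make P1 indifferent between A and B
P1 chooses p to make P2 indifferent between X and Y
Mixed NE: P1 plays (A: 0.6923, B: 0.3077), P2 plays (X: 0.4167, Y: 0.5833)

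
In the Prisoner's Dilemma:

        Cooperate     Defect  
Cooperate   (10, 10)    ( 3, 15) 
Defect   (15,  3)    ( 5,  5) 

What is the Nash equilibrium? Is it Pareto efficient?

(Defect, Defect) is NE; not Pareto efficient

Work:
Defect dominates Cooperate for both players:
If P2 cooperates: Defect (15) > Cooperate (10)
If P2 defects: Defect (5) > Cooperate (3)
NE: (Defect, Defect) with payoff (5, 5)
But (Cooperate, Cooperate) = (10, 10) Pareto dominates (5, 5)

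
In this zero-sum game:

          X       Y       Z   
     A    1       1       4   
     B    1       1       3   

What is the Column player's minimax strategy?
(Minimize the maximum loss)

Column should play X or Y (all achieve the minimum), value = 1

Work:
Column player minimizes Row's maximum payoff:
Column X: max payoff to Row = 1
Column Y: max payoff to Row = 1
Column Z: max payoff to Row = 4
Minimum is 1, achieved by columns X, Y (tied).
Each of X or Y is a minimax strategy.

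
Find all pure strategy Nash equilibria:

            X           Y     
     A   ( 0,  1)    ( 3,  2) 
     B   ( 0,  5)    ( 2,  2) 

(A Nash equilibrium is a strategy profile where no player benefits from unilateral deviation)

Nash equilibrium: (A, Y), (B, X)

Work:
Best responses:
  P1 vs X: payoffs [0, 0] → best response A/B (payoff 0)
  P1 vs Y: payoffs [3, 2] → best response A (payoff 3)
  P2 vs A: payoffs [1, 2] → best response Y (payoff 2)
  P2 vs B: payoffs [5, 2] → best response X (payoff 5)
Mutual best responses: (A,Y), (B,X) → Nash equilibria.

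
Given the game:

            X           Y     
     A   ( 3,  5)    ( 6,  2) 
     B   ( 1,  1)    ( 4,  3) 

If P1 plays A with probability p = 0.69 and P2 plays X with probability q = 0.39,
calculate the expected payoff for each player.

E[P1] = 4.21, E[P2] = 2.8755

Work:
E[P1] = p·q·π₁(A,X) + p·(1-q)·π₁(A,Y) + (1-p)·q·π₁(B,X) + (1-p)·(1-q)·π₁(B,Y)
= 0.69·0.39·3 + 0.69·0.61·6 + 0.31·0.39·1 + 0.31·0.61·4
= 4.21

E[P2] = 2.8755 (similar calculation)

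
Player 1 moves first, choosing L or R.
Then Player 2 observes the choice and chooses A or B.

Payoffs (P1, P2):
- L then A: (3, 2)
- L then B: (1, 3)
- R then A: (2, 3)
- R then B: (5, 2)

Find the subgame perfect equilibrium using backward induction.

P1 plays R, P2 plays B after L and A after R; Payoff (2, 3)

Work:
Backward induction:
After L: P2 chooses B → P1 gets 1
After R: P2 chooses A → P1 gets 2
P1 chooses R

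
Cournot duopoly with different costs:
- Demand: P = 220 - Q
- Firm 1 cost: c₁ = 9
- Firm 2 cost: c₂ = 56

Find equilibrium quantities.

q₁* = 86.0, q₂* = 39.0

Work:
Reaction: q₁ = (220 - 9 - q₂)/2
Reaction: q₂ = (220 - 56 - q₁)/2
Solve simultaneously:
q₁* = (220 - 2×9 + 56)/3 = 86.0
q₂* = (220 - 2×56 + 9)/3 = 39.0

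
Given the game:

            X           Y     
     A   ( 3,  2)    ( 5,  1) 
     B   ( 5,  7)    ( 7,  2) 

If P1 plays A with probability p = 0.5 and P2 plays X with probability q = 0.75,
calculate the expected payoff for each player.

E[P1] = 4.5, E[P2] = 3.75

Work:
E[P1] = p·q·π₁(A,X) + p·(1-q)·π₁(A,Y) + (1-p)·q·π₁(B,X) + (1-p)·(1-q)·π₁(B,Y)
= 0.5·0.75·3 + 0.5·0.25·5 + 0.5·0.75·5 + 0.5·0.25·7
= 4.5

E[P2] = 3.75 (similar calculation)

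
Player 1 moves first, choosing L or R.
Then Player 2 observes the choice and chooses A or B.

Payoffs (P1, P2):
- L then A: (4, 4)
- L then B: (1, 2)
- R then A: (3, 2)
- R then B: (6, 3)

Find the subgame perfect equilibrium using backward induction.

P1 plays R, P2 plays A after L and B after R; Payoff (6, 3)

Work:
Backward induction:
After L: P2 chooses A → P1 gets 4
After R: P2 chooses B → P1 gets 6
P1 chooses R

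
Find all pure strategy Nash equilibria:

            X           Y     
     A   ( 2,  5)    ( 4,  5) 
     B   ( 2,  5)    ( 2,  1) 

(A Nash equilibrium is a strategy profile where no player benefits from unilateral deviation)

Nash equilibrium: (A, X), (A, Y), (B, X)

Work:
Best responses:
  P1 vs X: payoffs [2, 2] → best response A/B (payoff 2)
  P1 vs Y: payoffs [4, 2] → best response A (payoff 4)
  P2 vs A: payoffs [5, 5] → best response X/Y (payoff 5)
  P2 vs B: payoffs [5, 1] → best response X (payoff 5)
Mutual best responses: (A,X), (A,Y), (B,X) → Nash equilibria.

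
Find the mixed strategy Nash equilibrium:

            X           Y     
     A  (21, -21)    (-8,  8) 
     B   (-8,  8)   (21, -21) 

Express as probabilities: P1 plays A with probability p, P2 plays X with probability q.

p = 0.5, q = 0.5

Work:
Find probabilities that make opponent indifferent:
P2 chooses q to make P1 indifferent between A and B
P1 chooses p to make P2 indifferent between X and Y
Mixed NE: P1 plays (A: 0.5, B: 0.5), P2 plays (X: 0.5, Y: 0.5)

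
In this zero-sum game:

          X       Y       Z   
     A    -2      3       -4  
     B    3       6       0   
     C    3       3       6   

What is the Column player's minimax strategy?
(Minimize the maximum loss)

Column should play X, value = 3

Work:
Column player minimizes Row's maximum payoff:
Column X: max payoff to Row = 3
Column Y: max payoff to Row = 6
Column Z: max payoff to Row = 6
Minimum is 3, achieved by column X.
Minimax strategy: X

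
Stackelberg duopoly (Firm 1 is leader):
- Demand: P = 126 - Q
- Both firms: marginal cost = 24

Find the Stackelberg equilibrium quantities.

q₁* (leader) = 51.0, q₂* (follower) = 25.5

Work:
Follower's reaction: q₂ = (a - c - q₁)/2
Leader substitutes: π₁ = q₁·(a - q₁ - (a-c-q₁)/2 - c)
FOC: q₁* = (126 - 24)/2 = 51.00
Then: q₂* = (126 - 24 - 51.0)/2 = 25.50
Leader has first-mover advantage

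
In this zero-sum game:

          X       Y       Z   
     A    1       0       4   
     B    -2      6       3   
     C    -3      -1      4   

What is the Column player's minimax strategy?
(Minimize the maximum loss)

Column should play X, value = 1

Work:
Column player minimizes Row's maximum payoff:
Column X: max payoff to Row = 1
Column Y: max payoff to Row = 6
Column Z: max payoff to Row = 4
Minimum is 1, achieved by column X.
Minimax strategy: X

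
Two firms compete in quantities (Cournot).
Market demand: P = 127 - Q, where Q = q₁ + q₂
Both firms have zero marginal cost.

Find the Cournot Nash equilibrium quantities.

q₁* = q₂* = 42.33; P* = 42.33

Work:
Profit: π_i = P·q_i = (a - q_i - q_j)·q_i
FOC: ∂π_i/∂q_i = a - 2q_i - q_j = 0
Reaction function: q_i = (127 - q_j)/2
Symmetry: q* = 127/3 = 42.33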